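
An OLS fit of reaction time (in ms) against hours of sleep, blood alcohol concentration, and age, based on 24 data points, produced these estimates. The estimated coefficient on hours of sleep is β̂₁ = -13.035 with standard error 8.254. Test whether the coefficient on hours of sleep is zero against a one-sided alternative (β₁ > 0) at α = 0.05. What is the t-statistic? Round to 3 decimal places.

H₀: β₁ = 0 vs H₁: β₁ > 0.
t = (β̂₁ − β₁⁰)/SE = -13.035 / 8.254 = -1.579.
df = n − k − 1 = 24 − 3 − 1 = 20.
One-sided p ≈ 0.9350, which is ≥ 0.05, so fail to reject H₀.
The data do not give significant evidence that the true slope on hours of sleep is positive, holding the other predictors fixed.

t = -1.579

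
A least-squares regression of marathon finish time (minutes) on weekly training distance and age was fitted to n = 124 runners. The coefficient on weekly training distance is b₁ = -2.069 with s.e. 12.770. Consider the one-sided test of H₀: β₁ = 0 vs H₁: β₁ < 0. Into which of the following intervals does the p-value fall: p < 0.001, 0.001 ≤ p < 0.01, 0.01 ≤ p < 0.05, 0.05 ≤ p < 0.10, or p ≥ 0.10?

t = -2.069 / 12.770 = -0.162.
df = n − k − 1 = 124 − 2 − 1 = 121.
One-sided p = P(T_{121} < t) ≈ 0.4358.
So p ≥ 0.10.

p ≥ 0.10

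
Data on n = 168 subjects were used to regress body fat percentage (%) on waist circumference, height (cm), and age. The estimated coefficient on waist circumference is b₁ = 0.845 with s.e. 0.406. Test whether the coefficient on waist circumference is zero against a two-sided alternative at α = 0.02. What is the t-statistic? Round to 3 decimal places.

H₀: β₁ = 0 vs H₁: β₁ ≠ 0.
t = (b₁ − β₁⁰)/SE = 0.845 / 0.406 = 2.081.
df = n − k − 1 = 168 − 3 − 1 = 164.
Two-sided p ≈ 0.0390, which is ≥ 0.02, so fail to reject H₀.
The data do not give significant evidence of an association between waist circumference and body fat percentage, after adjusting for the other predictors.

t = 2.081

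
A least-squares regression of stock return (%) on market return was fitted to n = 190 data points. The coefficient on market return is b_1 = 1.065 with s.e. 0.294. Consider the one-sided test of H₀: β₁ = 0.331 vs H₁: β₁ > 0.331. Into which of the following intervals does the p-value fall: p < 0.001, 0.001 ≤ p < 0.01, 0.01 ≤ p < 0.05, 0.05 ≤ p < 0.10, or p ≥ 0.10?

0.001 ≤ p < 0.01

t = (1.065 − 0.331) / 0.294 = 2.497.
df = n − 2 = 190 − 2 = 188.
One-sided p = P(T_{188} > t) ≈ 0.0067.
So 0.001 ≤ p < 0.01.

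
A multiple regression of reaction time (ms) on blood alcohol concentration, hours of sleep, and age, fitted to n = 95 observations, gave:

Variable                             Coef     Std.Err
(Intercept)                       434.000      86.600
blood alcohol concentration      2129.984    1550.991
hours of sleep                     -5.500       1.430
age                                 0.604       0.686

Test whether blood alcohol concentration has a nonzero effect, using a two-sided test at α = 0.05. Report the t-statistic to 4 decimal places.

t = 1.3733

Read off: b = 2129.984, SE = 1550.991 for blood alcohol concentration.
H₀: β₁ = 0 vs H₁: β₁ ≠ 0.
t = 2129.984 / 1550.991 = 1.3733.
df = n − k − 1 = 95 − 3 − 1 = 91.
Two-sided p ≈ 0.1730, which is ≥ 0.05, so fail to reject H₀.
The data do not give significant evidence of an association between blood alcohol concentration and reaction time, after adjusting for the other predictors.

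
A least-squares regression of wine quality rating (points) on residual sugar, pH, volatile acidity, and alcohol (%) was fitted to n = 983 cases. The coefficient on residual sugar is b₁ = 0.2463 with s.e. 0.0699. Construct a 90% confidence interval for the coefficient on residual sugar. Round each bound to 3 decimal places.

(0.131, 0.361)

df = n − k − 1 = 983 − 4 − 1 = 978.
t* = t_{0.05, 978} = 1.646413.
Margin = t* × SE = 1.646413 × 0.0699 = 0.11508.
CI: 0.2463 ± 0.11508 → (0.131, 0.361).
With 90% confidence, each one-unit increase in residual sugar is associated with a change of between 0.131 and 0.361 points in wine quality rating, holding the other predictors fixed.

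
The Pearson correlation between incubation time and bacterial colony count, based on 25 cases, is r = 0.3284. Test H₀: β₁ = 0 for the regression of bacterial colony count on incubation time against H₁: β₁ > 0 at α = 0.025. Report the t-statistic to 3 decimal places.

t = 1.667

t = r·√(n − 2)/√(1 − r²) = 0.3284·√23/√0.892153 = 1.667.
df = n − 2 = 23.
One-sided p ≈ 0.0545, which is ≥ 0.025, so fail to reject H₀.
The data do not give significant evidence of a linear association between incubation time and bacterial colony count.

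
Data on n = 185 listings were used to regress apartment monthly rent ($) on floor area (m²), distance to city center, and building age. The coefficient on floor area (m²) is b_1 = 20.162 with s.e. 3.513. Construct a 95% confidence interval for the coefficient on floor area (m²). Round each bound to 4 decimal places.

(13.2303, 27.0937)

df = n − k − 1 = 185 − 3 − 1 = 181.
t* = t_{0.025, 181} = 1.973157.
Margin = t* × SE = 1.973157 × 3.513 = 6.931701.
CI: 20.162 ± 6.931701 → (13.2303, 27.0937).
With 95% confidence, each one-unit increase in floor area (m²) is associated with a change of between 13.2303 and 27.0937 $ in apartment monthly rent, holding the other predictors fixed.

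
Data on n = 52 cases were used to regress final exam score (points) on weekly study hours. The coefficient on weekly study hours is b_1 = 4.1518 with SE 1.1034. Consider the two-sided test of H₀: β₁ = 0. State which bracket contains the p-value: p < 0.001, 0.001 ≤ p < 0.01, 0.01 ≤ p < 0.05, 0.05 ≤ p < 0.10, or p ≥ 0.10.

t = 4.1518 / 1.1034 = 3.763.
df = n − 2 = 52 − 2 = 50.
Two-sided p = 2·P(T_{50} > |t|) ≈ 0.0004.
So p < 0.001.

p < 0.001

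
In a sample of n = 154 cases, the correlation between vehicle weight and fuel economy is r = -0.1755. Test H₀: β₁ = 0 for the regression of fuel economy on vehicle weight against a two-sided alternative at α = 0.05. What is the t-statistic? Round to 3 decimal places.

t = -2.198

t = r·√(n − 2)/√(1 − r²) = -0.1755·√152/√0.9692 = -2.198.
df = n − 2 = 152.
Two-sided p ≈ 0.0295, which is < 0.05, so reject H₀.
There is evidence of a linear association between vehicle weight and fuel economy.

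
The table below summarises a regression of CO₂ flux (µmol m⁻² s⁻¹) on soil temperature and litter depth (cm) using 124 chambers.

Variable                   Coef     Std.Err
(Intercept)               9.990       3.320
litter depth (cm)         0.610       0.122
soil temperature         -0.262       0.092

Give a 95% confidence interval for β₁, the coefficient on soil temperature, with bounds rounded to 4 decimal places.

Read off: b = -0.262, SE = 0.092 for soil temperature.
df = n − k − 1 = 124 − 2 − 1 = 121.
t* = t_{0.025, 121} = 1.979764.
Margin = t* × SE = 1.979764 × 0.092 = 0.182138.
CI: -0.262 ± 0.182138 → (-0.4441, -0.0799).

(-0.4441, -0.0799)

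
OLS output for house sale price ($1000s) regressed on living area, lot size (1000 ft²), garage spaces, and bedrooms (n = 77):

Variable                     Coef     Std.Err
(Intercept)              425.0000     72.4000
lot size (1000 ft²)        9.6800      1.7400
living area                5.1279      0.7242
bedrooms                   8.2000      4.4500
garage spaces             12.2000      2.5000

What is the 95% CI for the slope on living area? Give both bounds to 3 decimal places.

Read off: b = 5.1279, SE = 0.7242 for living area.
df = n − k − 1 = 77 − 4 − 1 = 72.
t* = t_{0.025, 72} = 1.993464.
Margin = t* × SE = 1.993464 × 0.7242 = 1.44367.
CI: 5.1279 ± 1.44367 → (3.684, 6.572).

(3.684, 6.572)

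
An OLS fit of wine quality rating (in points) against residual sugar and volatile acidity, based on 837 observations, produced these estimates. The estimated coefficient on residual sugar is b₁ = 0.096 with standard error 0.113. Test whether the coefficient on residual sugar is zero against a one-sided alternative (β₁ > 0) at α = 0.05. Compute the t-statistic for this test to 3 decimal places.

H₀: β₁ = 0 vs H₁: β₁ > 0.
t = (b₁ − β₁⁰)/SE = 0.096 / 0.113 = 0.850.
df = n − k − 1 = 837 − 2 − 1 = 834.
One-sided p ≈ 0.1979, which is ≥ 0.05, so fail to reject H₀.
The data do not give significant evidence that the true slope on residual sugar is positive, holding the other predictors fixed.

t = 0.850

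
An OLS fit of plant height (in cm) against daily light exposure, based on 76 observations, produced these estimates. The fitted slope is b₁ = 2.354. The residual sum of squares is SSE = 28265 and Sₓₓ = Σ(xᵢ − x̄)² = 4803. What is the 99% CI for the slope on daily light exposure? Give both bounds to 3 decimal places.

MSE = SSE/(n − 2) = 28265/74 = 381.959.
SE(b₁) = √(MSE/Sₓₓ) = √(381.959/4803) = 0.282002.
df = n − 2 = 74.
t* = t_{0.005, 74} = 2.643913.
Margin = t* × SE = 2.643913 × 0.282002 = 0.74559.
CI: 2.354 ± 0.74559 → (1.608, 3.100).
With 99% confidence, each one-unit increase in daily light exposure is associated with a change of between 1.608 and 3.100 cm in plant height.

(1.608, 3.100)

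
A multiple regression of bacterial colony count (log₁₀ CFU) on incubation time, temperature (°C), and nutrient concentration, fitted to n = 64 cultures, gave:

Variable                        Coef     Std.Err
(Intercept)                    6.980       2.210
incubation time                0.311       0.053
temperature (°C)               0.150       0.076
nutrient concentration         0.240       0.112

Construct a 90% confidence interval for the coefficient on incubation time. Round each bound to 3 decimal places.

Read off: b = 0.311, SE = 0.053 for incubation time.
df = n − k − 1 = 64 − 3 − 1 = 60.
t* = t_{0.05, 60} = 1.670649.
Margin = t* × SE = 1.670649 × 0.053 = 0.08854.
CI: 0.311 ± 0.08854 → (0.222, 0.400).

(0.222, 0.400)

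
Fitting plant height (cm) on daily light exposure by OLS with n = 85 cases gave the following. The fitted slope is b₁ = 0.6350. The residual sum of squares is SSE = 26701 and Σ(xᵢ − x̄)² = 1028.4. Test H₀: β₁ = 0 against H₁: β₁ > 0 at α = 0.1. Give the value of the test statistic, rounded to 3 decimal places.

MSE = SSE/(n − 2) = 26701/83 = 321.699.
SE(b₁) = √(MSE/Sₓₓ) = √(321.699/1028.4) = 0.559299.
t = 0.6350 / 0.559299 = 1.135.
df = n − 2 = 83.
One-sided p ≈ 0.1297, which is ≥ 0.1, so fail to reject H₀.
The data do not give significant evidence that the true slope on daily light exposure is positive.

t = 1.135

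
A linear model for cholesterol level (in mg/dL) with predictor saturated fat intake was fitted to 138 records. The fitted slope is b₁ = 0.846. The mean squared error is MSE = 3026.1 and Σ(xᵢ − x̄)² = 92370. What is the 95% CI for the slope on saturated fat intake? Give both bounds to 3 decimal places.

(0.488, 1.204)

SE(b₁) = √(MSE/Sₓₓ) = √(3026.1/92370) = 0.180999.
df = n − 2 = 136.
t* = t_{0.025, 136} = 1.977561.
Margin = t* × SE = 1.977561 × 0.180999 = 0.35794.
CI: 0.846 ± 0.35794 → (0.488, 1.204).
With 95% confidence, each one-unit increase in saturated fat intake is associated with a change of between 0.488 and 1.204 mg/dL in cholesterol level.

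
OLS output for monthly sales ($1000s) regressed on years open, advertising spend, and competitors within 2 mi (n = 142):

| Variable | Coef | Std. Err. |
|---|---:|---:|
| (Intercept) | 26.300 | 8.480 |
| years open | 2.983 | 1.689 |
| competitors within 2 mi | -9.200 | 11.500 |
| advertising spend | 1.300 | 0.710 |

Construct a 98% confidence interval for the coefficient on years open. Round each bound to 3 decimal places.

Read off: b = 2.983, SE = 1.689 for years open.
df = n − k − 1 = 142 − 3 − 1 = 138.
t* = t_{0.01, 138} = 2.353673.
Margin = t* × SE = 2.353673 × 1.689 = 3.97535.
CI: 2.983 ± 3.97535 → (-0.992, 6.958).

(-0.992, 6.958)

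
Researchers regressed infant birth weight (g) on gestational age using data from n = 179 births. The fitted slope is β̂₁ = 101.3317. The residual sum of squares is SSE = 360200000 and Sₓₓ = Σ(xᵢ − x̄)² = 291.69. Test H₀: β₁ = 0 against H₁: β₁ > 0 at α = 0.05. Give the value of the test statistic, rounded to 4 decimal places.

MSE = SSE/(n − 2) = 360200000/177 = 2.03503e+06.
SE(β̂₁) = √(MSE/Sₓₓ) = √(2.03503e+06/291.69) = 83.5265.
t = 101.3317 / 83.5265 = 1.2132.
df = n − 2 = 177.
One-sided p ≈ 0.1133, which is ≥ 0.05, so fail to reject H₀.
The data do not give significant evidence that the true slope on gestational age is positive.

t = 1.2132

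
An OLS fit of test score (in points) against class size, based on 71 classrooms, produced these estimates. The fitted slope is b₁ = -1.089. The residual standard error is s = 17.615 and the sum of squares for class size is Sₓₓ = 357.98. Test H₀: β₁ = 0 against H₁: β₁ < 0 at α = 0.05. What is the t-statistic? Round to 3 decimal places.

t = -1.170

SE(b₁) = s/√Sₓₓ = 17.615/√357.98 = 0.931008.
t = -1.089 / 0.931008 = -1.170.
df = n − 2 = 69.
One-sided p ≈ 0.1231, which is ≥ 0.05, so fail to reject H₀.
The data do not give significant evidence that the true slope on class size is negative.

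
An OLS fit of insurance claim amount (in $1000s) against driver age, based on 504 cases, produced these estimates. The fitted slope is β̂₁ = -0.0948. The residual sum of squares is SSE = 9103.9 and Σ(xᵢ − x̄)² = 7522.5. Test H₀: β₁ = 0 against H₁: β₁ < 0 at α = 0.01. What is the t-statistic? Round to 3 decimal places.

t = -1.931

MSE = SSE/(n − 2) = 9103.9/502 = 18.1353.
SE(β̂₁) = √(MSE/Sₓₓ) = √(18.1353/7522.5) = 0.0490999.
t = -0.0948 / 0.0490999 = -1.931.
df = n − 2 = 502.
One-sided p ≈ 0.0270, which is ≥ 0.01, so fail to reject H₀.
The data do not give significant evidence that the true slope on driver age is negative.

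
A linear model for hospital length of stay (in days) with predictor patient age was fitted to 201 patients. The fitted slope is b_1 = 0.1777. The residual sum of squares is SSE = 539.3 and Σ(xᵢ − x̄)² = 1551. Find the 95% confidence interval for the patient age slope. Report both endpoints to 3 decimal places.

MSE = SSE/(n − 2) = 539.3/199 = 2.71005.
SE(b_1) = √(MSE/Sₓₓ) = √(2.71005/1551) = 0.0418006.
df = n − 2 = 199.
t* = t_{0.025, 199} = 1.971957.
Margin = t* × SE = 1.971957 × 0.0418006 = 0.08243.
CI: 0.1777 ± 0.08243 → (0.095, 0.260).
With 95% confidence, each one-unit increase in patient age is associated with a change of between 0.095 and 0.260 days in hospital length of stay.

(0.095, 0.260)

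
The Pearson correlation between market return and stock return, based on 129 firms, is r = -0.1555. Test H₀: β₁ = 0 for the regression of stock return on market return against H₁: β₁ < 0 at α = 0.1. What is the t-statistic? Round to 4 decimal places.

t = -1.7740

t = r·√(n − 2)/√(1 − r²) = -0.1555·√127/√0.97582 = -1.7740.
df = n − 2 = 127.
One-sided p ≈ 0.0392, which is < 0.1, so reject H₀.
There is evidence of a linear association between market return and stock return.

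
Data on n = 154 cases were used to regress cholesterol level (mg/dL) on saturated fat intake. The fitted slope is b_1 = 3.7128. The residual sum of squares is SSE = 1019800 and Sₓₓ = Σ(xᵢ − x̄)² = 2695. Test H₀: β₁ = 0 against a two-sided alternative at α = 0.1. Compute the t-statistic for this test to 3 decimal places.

MSE = SSE/(n − 2) = 1019800/152 = 6709.21.
SE(b_1) = √(MSE/Sₓₓ) = √(6709.21/2695) = 1.57782.
t = 3.7128 / 1.57782 = 2.353.
df = n − 2 = 152.
Two-sided p ≈ 0.0199, which is < 0.1, so reject H₀.
There is evidence that saturated fat intake is associated with cholesterol level.

t = 2.353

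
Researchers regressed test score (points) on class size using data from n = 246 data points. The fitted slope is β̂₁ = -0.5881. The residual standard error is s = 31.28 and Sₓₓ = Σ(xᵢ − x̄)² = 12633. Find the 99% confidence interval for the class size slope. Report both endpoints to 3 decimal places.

SE(β̂₁) = s/√Sₓₓ = 31.28/√12633 = 0.2783.
df = n − 2 = 244.
t* = t_{0.005, 244} = 2.596128.
Margin = t* × SE = 2.596128 × 0.2783 = 0.72250.
CI: -0.5881 ± 0.72250 → (-1.311, 0.134).
With 99% confidence, each one-unit increase in class size is associated with a change of between -1.311 and 0.134 points in test score.

(-1.311, 0.134)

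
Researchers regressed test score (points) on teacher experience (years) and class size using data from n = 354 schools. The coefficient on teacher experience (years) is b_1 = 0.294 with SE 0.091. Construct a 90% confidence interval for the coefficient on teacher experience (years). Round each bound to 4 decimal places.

(0.1439, 0.4441)

df = n − k − 1 = 354 − 2 − 1 = 351.
t* = t_{0.05, 351} = 1.649206.
Margin = t* × SE = 1.649206 × 0.091 = 0.150078.
CI: 0.294 ± 0.150078 → (0.1439, 0.4441).
With 90% confidence, each one-unit increase in teacher experience (years) is associated with a change of between 0.1439 and 0.4441 points in test score, holding the other predictors fixed.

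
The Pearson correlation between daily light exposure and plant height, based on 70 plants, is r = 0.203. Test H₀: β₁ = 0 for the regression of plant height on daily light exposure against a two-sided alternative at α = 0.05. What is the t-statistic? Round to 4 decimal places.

t = r·√(n − 2)/√(1 − r²) = 0.203·√68/√0.958791 = 1.7096.
df = n − 2 = 68.
Two-sided p ≈ 0.0919, which is ≥ 0.05, so fail to reject H₀.
The data do not give significant evidence of a linear association between daily light exposure and plant height.

t = 1.7096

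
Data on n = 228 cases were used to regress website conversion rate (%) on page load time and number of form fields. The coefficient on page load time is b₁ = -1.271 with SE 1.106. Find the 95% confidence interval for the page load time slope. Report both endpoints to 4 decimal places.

df = n − k − 1 = 228 − 2 − 1 = 225.
t* = t_{0.025, 225} = 1.970563.
Margin = t* × SE = 1.970563 × 1.106 = 2.179443.
CI: -1.271 ± 2.179443 → (-3.4504, 0.9084).
With 95% confidence, each one-unit increase in page load time is associated with a change of between -3.4504 and 0.9084 % in website conversion rate, holding the other predictors fixed.

(-3.4504, 0.9084)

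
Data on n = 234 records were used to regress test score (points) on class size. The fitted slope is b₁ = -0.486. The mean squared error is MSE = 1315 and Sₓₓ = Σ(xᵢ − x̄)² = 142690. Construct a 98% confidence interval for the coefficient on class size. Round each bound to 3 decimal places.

(-0.711, -0.261)

SE(b₁) = √(MSE/Sₓₓ) = √(1315/142690) = 0.0959989.
df = n − 2 = 232.
t* = t_{0.01, 232} = 2.342528.
Margin = t* × SE = 2.342528 × 0.0959989 = 0.22488.
CI: -0.486 ± 0.22488 → (-0.711, -0.261).
With 98% confidence, each one-unit increase in class size is associated with a change of between -0.711 and -0.261 points in test score.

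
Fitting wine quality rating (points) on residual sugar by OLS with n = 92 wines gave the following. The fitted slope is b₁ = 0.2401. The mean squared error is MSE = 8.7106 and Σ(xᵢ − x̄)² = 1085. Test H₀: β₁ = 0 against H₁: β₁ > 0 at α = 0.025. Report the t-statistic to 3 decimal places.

t = 2.680

SE(b₁) = √(MSE/Sₓₓ) = √(8.7106/1085) = 0.0896002.
t = 0.2401 / 0.0896002 = 2.680.
df = n − 2 = 90.
One-sided p ≈ 0.0044, which is < 0.025, so reject H₀.
There is evidence that the true slope on residual sugar is positive.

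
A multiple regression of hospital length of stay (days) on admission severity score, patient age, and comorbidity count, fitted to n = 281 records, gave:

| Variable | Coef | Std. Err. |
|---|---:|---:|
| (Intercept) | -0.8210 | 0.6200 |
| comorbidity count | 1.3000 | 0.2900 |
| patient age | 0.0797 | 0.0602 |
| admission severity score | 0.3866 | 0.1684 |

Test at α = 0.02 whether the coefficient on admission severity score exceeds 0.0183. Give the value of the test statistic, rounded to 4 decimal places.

t = 2.1871

Read off: b = 0.3866, SE = 0.1684 for admission severity score.
H₀: β₁ = 0.0183 vs H₁: β₁ > 0.0183.
t = (0.3866 − 0.0183) / 0.1684 = 2.1871.
df = n − k − 1 = 281 − 3 − 1 = 277.
One-sided p ≈ 0.0148, which is < 0.02, so reject H₀.
There is evidence that the true slope on admission severity score exceeds 0.0183 days per unit, holding the other predictors fixed.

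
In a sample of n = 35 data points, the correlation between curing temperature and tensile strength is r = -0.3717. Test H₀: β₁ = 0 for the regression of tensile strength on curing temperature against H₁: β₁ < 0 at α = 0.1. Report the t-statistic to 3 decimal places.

t = -2.300

t = r·√(n − 2)/√(1 − r²) = -0.3717·√33/√0.861839 = -2.300.
df = n − 2 = 33.
One-sided p ≈ 0.0140, which is < 0.1, so reject H₀.
There is evidence of a linear association between curing temperature and tensile strength.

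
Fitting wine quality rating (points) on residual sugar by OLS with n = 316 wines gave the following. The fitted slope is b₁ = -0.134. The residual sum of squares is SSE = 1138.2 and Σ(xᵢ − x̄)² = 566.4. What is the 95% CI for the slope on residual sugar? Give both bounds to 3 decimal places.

MSE = SSE/(n − 2) = 1138.2/314 = 3.62484.
SE(b₁) = √(MSE/Sₓₓ) = √(3.62484/566.4) = 0.0799987.
df = n − 2 = 314.
t* = t_{0.025, 314} = 1.967548.
Margin = t* × SE = 1.967548 × 0.0799987 = 0.15740.
CI: -0.134 ± 0.15740 → (-0.291, 0.023).
With 95% confidence, each one-unit increase in residual sugar is associated with a change of between -0.291 and 0.023 points in wine quality rating.

(-0.291, 0.023)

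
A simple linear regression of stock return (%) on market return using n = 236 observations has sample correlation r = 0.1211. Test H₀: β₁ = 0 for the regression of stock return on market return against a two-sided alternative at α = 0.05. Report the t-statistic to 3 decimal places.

t = r·√(n − 2)/√(1 − r²) = 0.1211·√234/√0.985335 = 1.866.
df = n − 2 = 234.
Two-sided p ≈ 0.0633, which is ≥ 0.05, so fail to reject H₀.
The data do not give significant evidence of a linear association between market return and stock return.

t = 1.866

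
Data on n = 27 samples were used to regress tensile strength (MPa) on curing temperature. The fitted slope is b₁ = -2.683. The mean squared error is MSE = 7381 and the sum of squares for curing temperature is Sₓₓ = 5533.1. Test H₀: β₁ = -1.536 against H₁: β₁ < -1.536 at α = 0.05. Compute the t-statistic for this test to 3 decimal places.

t = -0.993

SE(b₁) = √(MSE/Sₓₓ) = √(7381/5533.1) = 1.15498.
t = (-2.683 − (-1.536)) / 1.15498 = -0.993.
df = n − 2 = 25.
One-sided p ≈ 0.1651, which is ≥ 0.05, so fail to reject H₀.
The data do not give significant evidence that the true slope on curing temperature is below -1.536 MPa per unit.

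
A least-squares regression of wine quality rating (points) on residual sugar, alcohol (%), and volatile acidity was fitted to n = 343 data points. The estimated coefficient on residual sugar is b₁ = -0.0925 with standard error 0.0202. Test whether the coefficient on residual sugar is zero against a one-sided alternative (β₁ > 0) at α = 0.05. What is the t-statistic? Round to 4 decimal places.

H₀: β₁ = 0 vs H₁: β₁ > 0.
t = (b₁ − β₁⁰)/SE = -0.0925 / 0.0202 = -4.5792.
df = n − k − 1 = 343 − 3 − 1 = 339.
One-sided p ≈ 1.0000, which is ≥ 0.05, so fail to reject H₀.
The data do not give significant evidence that the true slope on residual sugar is positive, holding the other predictors fixed.

t = -4.5792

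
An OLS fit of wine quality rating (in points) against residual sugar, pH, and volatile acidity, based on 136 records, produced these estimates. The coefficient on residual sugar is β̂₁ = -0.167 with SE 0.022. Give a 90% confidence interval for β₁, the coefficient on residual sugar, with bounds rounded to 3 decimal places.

df = n − k − 1 = 136 − 3 − 1 = 132.
t* = t_{0.05, 132} = 1.656479.
Margin = t* × SE = 1.656479 × 0.022 = 0.03644.
CI: -0.167 ± 0.03644 → (-0.203, -0.131).
With 90% confidence, each one-unit increase in residual sugar is associated with a change of between -0.203 and -0.131 points in wine quality rating, holding the other predictors fixed.

(-0.203, -0.131)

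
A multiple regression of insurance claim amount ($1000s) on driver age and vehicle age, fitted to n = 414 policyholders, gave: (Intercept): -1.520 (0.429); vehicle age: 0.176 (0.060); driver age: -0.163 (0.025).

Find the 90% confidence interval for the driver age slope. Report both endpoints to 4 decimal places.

(-0.2042, -0.1218)

Read off: b = -0.163, SE = 0.025 for driver age.
df = n − k − 1 = 414 − 2 − 1 = 411.
t* = t_{0.05, 411} = 1.64857.
Margin = t* × SE = 1.64857 × 0.025 = 0.041214.
CI: -0.163 ± 0.041214 → (-0.2042, -0.1218).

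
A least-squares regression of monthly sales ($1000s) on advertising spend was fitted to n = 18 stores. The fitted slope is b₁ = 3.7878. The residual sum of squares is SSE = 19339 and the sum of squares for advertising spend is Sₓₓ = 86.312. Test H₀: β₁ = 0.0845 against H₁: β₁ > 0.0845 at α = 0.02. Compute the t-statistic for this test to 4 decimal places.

MSE = SSE/(n − 2) = 19339/16 = 1208.69.
SE(b₁) = √(MSE/Sₓₓ) = √(1208.69/86.312) = 3.74215.
t = (3.7878 − 0.0845) / 3.74215 = 0.9896.
df = n − 2 = 16.
One-sided p ≈ 0.1685, which is ≥ 0.02, so fail to reject H₀.
The data do not give significant evidence that the true slope on advertising spend exceeds 0.0845 $1000s per unit.

t = 0.9896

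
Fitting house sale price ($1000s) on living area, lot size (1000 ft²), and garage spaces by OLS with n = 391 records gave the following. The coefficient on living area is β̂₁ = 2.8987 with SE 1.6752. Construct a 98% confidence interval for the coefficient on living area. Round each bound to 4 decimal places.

(-1.0146, 6.8120)

df = n − k − 1 = 391 − 3 − 1 = 387.
t* = t_{0.01, 387} = 2.336022.
Margin = t* × SE = 2.336022 × 1.6752 = 3.913304.
CI: 2.8987 ± 3.913304 → (-1.0146, 6.8120).
With 98% confidence, each one-unit increase in living area is associated with a change of between -1.0146 and 6.8120 $1000s in house sale price, holding the other predictors fixed.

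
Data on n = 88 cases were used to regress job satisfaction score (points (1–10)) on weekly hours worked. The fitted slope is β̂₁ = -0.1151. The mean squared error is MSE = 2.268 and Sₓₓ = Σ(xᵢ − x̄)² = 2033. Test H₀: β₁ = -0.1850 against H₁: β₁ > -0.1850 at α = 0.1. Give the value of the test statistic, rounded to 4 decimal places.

SE(β̂₁) = √(MSE/Sₓₓ) = √(2.268/2033) = 0.0334005.
t = (-0.1151 − (-0.1850)) / 0.0334005 = 2.0928.
df = n − 2 = 86.
One-sided p ≈ 0.0197, which is < 0.1, so reject H₀.
There is evidence that the true slope on weekly hours worked exceeds -0.1850 points (1–10) per unit.

t = 2.0928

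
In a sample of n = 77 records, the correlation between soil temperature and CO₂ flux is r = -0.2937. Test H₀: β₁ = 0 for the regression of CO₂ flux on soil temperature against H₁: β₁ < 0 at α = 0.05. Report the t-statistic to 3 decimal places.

t = r·√(n − 2)/√(1 − r²) = -0.2937·√75/√0.91374 = -2.661.
df = n − 2 = 75.
One-sided p ≈ 0.0048, which is < 0.05, so reject H₀.
There is evidence of a linear association between soil temperature and CO₂ flux.

t = -2.661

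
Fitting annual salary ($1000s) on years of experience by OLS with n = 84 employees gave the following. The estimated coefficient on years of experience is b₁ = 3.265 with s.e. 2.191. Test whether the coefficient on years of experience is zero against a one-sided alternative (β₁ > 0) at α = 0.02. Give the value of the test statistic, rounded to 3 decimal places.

H₀: β₁ = 0 vs H₁: β₁ > 0.
t = (b₁ − β₁⁰)/SE = 3.265 / 2.191 = 1.490.
df = n − 2 = 84 − 2 = 82.
One-sided p ≈ 0.0700, which is ≥ 0.02, so fail to reject H₀.
The data do not give significant evidence that the true slope on years of experience is positive.

t = 1.490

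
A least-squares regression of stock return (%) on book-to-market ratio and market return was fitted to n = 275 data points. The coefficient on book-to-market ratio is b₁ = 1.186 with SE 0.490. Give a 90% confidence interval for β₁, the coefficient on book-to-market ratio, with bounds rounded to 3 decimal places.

(0.377, 1.995)

df = n − k − 1 = 275 − 2 − 1 = 272.
t* = t_{0.05, 272} = 1.650475.
Margin = t* × SE = 1.650475 × 0.490 = 0.80873.
CI: 1.186 ± 0.80873 → (0.377, 1.995).
With 90% confidence, each one-unit increase in book-to-market ratio is associated with a change of between 0.377 and 1.995 % in stock return, holding the other predictors fixed.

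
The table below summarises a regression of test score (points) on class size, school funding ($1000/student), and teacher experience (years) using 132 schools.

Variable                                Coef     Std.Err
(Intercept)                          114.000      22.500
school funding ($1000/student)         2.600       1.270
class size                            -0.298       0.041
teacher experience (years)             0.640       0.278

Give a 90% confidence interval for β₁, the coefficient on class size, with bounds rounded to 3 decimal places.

(-0.366, -0.230)

Read off: b = -0.298, SE = 0.041 for class size.
df = n − k − 1 = 132 − 3 − 1 = 128.
t* = t_{0.05, 128} = 1.656845.
Margin = t* × SE = 1.656845 × 0.041 = 0.06793.
CI: -0.298 ± 0.06793 → (-0.366, -0.230).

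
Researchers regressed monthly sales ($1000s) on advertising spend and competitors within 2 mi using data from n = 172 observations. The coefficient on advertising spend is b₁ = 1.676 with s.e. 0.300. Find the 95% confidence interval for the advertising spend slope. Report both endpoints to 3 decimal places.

df = n − k − 1 = 172 − 2 − 1 = 169.
t* = t_{0.025, 169} = 1.9741.
Margin = t* × SE = 1.9741 × 0.300 = 0.59223.
CI: 1.676 ± 0.59223 → (1.084, 2.268).
With 95% confidence, each one-unit increase in advertising spend is associated with a change of between 1.084 and 2.268 $1000s in monthly sales, holding the other predictors fixed.

(1.084, 2.268)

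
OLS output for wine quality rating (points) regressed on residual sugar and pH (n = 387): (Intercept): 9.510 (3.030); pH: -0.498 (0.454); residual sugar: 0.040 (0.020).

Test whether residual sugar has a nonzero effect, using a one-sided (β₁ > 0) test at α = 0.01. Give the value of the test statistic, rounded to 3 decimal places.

Read off: b = 0.040, SE = 0.020 for residual sugar.
H₀: β₁ = 0 vs H₁: β₁ > 0.
t = 0.040 / 0.020 = 2.000.
df = n − k − 1 = 387 − 2 − 1 = 384.
One-sided p ≈ 0.0231, which is ≥ 0.01, so fail to reject H₀.
The data do not give significant evidence that the true slope on residual sugar is positive, holding the other predictors fixed.

t = 2.000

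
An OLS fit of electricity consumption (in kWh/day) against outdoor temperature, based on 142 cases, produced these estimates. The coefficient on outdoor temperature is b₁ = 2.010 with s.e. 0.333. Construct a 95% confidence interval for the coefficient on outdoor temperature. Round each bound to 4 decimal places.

(1.3516, 2.6684)

df = n − 2 = 142 − 2 = 140.
t* = t_{0.025, 140} = 1.977054.
Margin = t* × SE = 1.977054 × 0.333 = 0.658359.
CI: 2.010 ± 0.658359 → (1.3516, 2.6684).
With 95% confidence, each one-unit increase in outdoor temperature is associated with a change of between 1.3516 and 2.6684 kWh/day in electricity consumption.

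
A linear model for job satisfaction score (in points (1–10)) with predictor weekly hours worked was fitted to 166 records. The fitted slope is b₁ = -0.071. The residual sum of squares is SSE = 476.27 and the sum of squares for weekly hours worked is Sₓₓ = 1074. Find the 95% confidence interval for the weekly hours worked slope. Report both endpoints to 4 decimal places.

(-0.1737, 0.0317)

MSE = SSE/(n − 2) = 476.27/164 = 2.90409.
SE(b₁) = √(MSE/Sₓₓ) = √(2.90409/1074) = 0.0519999.
df = n − 2 = 164.
t* = t_{0.025, 164} = 1.974535.
Margin = t* × SE = 1.974535 × 0.0519999 = 0.102676.
CI: -0.071 ± 0.102676 → (-0.1737, 0.0317).
With 95% confidence, each one-unit increase in weekly hours worked is associated with a change of between -0.1737 and 0.0317 points (1–10) in job satisfaction score.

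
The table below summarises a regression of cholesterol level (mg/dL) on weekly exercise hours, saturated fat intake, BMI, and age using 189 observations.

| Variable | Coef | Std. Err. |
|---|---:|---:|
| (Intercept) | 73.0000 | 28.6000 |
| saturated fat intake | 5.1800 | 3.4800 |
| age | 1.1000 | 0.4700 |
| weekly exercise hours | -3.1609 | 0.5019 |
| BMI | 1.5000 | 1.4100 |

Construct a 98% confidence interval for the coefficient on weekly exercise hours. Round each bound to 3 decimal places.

Read off: b = -3.1609, SE = 0.5019 for weekly exercise hours.
df = n − k − 1 = 189 − 4 − 1 = 184.
t* = t_{0.01, 184} = 2.346785.
Margin = t* × SE = 2.346785 × 0.5019 = 1.17785.
CI: -3.1609 ± 1.17785 → (-4.339, -1.983).

(-4.339, -1.983)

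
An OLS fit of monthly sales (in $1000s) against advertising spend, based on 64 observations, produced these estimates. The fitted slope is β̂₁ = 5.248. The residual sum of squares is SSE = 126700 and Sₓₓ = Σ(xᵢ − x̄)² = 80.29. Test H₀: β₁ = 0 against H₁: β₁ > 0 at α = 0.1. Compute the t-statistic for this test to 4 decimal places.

t = 1.0402

MSE = SSE/(n − 2) = 126700/62 = 2043.55.
SE(β̂₁) = √(MSE/Sₓₓ) = √(2043.55/80.29) = 5.04501.
t = 5.248 / 5.04501 = 1.0402.
df = n − 2 = 62.
One-sided p ≈ 0.1511, which is ≥ 0.1, so fail to reject H₀.
The data do not give significant evidence that the true slope on advertising spend is positive.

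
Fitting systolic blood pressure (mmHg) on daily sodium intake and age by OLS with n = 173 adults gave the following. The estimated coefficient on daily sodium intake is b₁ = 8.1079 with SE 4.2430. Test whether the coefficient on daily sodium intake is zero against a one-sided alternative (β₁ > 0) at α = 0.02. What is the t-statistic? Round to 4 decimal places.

t = 1.9109

H₀: β₁ = 0 vs H₁: β₁ > 0.
t = (b₁ − β₁⁰)/SE = 8.1079 / 4.2430 = 1.9109.
df = n − k − 1 = 173 − 2 − 1 = 170.
One-sided p ≈ 0.0289, which is ≥ 0.02, so fail to reject H₀.
The data do not give significant evidence that the true slope on daily sodium intake is positive, holding the other predictors fixed.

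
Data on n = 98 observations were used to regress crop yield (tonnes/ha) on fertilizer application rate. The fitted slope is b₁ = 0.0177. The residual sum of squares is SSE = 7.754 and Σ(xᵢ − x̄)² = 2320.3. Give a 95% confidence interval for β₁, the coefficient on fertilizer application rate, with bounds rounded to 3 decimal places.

(0.006, 0.029)

MSE = SSE/(n − 2) = 7.754/96 = 0.0807708.
SE(b₁) = √(MSE/Sₓₓ) = √(0.0807708/2320.3) = 0.00590004.
df = n − 2 = 96.
t* = t_{0.025, 96} = 1.984984.
Margin = t* × SE = 1.984984 × 0.00590004 = 0.01171.
CI: 0.0177 ± 0.01171 → (0.006, 0.029).
With 95% confidence, each one-unit increase in fertilizer application rate is associated with a change of between 0.006 and 0.029 tonnes/ha in crop yield.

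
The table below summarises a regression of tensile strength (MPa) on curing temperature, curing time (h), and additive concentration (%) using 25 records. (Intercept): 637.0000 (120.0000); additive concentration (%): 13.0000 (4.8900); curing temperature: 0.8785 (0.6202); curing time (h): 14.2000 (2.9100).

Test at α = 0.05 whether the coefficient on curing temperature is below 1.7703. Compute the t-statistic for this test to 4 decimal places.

Read off: b = 0.8785, SE = 0.6202 for curing temperature.
H₀: β₁ = 1.7703 vs H₁: β₁ < 1.7703.
t = (0.8785 − 1.7703) / 0.6202 = -1.4379.
df = n − k − 1 = 25 − 3 − 1 = 21.
One-sided p ≈ 0.0826, which is ≥ 0.05, so fail to reject H₀.
The data do not give significant evidence that the true slope on curing temperature is below 1.7703 MPa per unit, holding the other predictors fixed.

t = -1.4379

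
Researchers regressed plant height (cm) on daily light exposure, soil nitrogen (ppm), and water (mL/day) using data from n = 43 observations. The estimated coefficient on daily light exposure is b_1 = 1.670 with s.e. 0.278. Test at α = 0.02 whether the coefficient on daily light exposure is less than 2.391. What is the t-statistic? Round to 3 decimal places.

t = -2.594

H₀: β₁ = 2.391 vs H₁: β₁ < 2.391.
t = (b_1 − β₁⁰)/SE = (1.670 − 2.391) / 0.278 = -2.594.
df = n − k − 1 = 43 − 3 − 1 = 39.
One-sided p ≈ 0.0067, which is < 0.02, so reject H₀.
There is evidence that the true slope on daily light exposure is below 2.391 cm per unit, holding the other predictors fixed.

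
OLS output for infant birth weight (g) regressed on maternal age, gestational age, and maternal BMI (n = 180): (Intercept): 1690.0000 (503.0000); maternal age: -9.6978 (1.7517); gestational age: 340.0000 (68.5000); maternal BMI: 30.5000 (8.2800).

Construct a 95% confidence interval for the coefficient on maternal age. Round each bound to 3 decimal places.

Read off: b = -9.6978, SE = 1.7517 for maternal age.
df = n − k − 1 = 180 − 3 − 1 = 176.
t* = t_{0.025, 176} = 1.973534.
Margin = t* × SE = 1.973534 × 1.7517 = 3.45704.
CI: -9.6978 ± 3.45704 → (-13.155, -6.241).

(-13.155, -6.241)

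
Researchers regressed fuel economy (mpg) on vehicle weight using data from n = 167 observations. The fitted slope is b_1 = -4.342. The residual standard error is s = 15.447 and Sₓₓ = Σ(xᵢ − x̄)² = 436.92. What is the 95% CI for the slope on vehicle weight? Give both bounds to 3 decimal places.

(-5.801, -2.883)

SE(b_1) = s/√Sₓₓ = 15.447/√436.92 = 0.738998.
df = n − 2 = 165.
t* = t_{0.025, 165} = 1.974446.
Margin = t* × SE = 1.974446 × 0.738998 = 1.45911.
CI: -4.342 ± 1.45911 → (-5.801, -2.883).
With 95% confidence, each one-unit increase in vehicle weight is associated with a change of between -5.801 and -2.883 mpg in fuel economy.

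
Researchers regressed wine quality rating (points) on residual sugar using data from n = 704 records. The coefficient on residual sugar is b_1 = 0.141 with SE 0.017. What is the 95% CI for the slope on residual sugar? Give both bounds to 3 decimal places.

(0.108, 0.174)

df = n − 2 = 704 − 2 = 702.
t* = t_{0.025, 702} = 1.963349.
Margin = t* × SE = 1.963349 × 0.017 = 0.03338.
CI: 0.141 ± 0.03338 → (0.108, 0.174).
With 95% confidence, each one-unit increase in residual sugar is associated with a change of between 0.108 and 0.174 points in wine quality rating.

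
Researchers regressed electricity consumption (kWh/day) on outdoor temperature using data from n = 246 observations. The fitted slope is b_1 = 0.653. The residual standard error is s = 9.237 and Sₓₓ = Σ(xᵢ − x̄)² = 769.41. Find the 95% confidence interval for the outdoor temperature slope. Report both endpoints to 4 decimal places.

SE(b_1) = s/√Sₓₓ = 9.237/√769.41 = 0.333006.
df = n − 2 = 244.
t* = t_{0.025, 244} = 1.969734.
Margin = t* × SE = 1.969734 × 0.333006 = 0.655933.
CI: 0.653 ± 0.655933 → (-0.0029, 1.3089).
With 95% confidence, each one-unit increase in outdoor temperature is associated with a change of between -0.0029 and 1.3089 kWh/day in electricity consumption.

(-0.0029, 1.3089)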